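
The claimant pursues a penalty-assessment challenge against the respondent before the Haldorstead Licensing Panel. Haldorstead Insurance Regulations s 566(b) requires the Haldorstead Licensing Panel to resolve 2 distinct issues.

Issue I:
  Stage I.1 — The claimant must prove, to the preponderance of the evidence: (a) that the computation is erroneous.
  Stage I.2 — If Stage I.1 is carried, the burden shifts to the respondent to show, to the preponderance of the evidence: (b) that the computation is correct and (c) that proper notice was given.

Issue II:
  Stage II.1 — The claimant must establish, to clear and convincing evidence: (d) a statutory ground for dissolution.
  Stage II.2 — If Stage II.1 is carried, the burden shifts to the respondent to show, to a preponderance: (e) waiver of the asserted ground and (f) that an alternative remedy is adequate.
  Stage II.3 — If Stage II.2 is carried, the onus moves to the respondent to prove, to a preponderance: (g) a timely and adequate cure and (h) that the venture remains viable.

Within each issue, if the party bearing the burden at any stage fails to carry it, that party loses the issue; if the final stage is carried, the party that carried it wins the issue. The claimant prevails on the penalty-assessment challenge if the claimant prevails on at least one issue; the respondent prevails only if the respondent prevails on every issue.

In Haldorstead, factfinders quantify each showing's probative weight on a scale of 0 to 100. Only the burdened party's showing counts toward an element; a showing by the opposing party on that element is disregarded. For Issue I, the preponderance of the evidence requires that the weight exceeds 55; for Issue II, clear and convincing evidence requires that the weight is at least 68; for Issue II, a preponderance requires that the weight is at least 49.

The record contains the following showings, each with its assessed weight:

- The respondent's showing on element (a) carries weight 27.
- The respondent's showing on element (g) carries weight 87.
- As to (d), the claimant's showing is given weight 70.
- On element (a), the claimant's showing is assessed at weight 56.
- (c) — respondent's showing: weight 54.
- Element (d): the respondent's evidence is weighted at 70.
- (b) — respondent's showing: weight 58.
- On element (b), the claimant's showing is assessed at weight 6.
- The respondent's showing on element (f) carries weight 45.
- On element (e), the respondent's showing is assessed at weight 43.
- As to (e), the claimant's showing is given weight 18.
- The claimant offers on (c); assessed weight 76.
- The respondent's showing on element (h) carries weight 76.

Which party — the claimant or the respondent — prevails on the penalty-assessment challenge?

claimant

— Issue I —
Stage I.1 (claimant, the preponderance of the evidence, weight exceeds 55): (a) 56 (respondent's 27 disregarded) > 55 — meets.
  The claimant carries Stage I.1; the respondent now bears the burden.
Stage I.2 (respondent, the preponderance of the evidence, weight exceeds 55): (b) 58 (claimant's 6 disregarded) > 55 — meets; (c) 54 (claimant's 76 disregarded) ≤ 55 — fails.
  Stage I.2 not carried; the respondent fails its burden.
The claimant prevails on this issue.
— Issue II —
At Stage II.1 the claimant must meet clear and convincing evidence (weight is at least 68): on (d) the weight is 70 (the respondent's 70 is given no effect), ≥ 68, so (d) meets the standard.
  The claimant carries Stage II.1; the respondent now bears the burden.
At Stage II.2 the respondent must meet a preponderance (weight is at least 49): on (e) the weight is 43 (the claimant's 18 is given no effect), < 49, so (e) does not meet the standard; on (f) the weight is 45, < 49, so (f) does not meet the standard.
  Not every element is met, so the respondent fails to carry Stage II.2.
The claimant prevails on this issue.
Per-issue: Issue I → claimant; Issue II → claimant. The claimant must prevail on at least one issue; overall, the claimant prevails.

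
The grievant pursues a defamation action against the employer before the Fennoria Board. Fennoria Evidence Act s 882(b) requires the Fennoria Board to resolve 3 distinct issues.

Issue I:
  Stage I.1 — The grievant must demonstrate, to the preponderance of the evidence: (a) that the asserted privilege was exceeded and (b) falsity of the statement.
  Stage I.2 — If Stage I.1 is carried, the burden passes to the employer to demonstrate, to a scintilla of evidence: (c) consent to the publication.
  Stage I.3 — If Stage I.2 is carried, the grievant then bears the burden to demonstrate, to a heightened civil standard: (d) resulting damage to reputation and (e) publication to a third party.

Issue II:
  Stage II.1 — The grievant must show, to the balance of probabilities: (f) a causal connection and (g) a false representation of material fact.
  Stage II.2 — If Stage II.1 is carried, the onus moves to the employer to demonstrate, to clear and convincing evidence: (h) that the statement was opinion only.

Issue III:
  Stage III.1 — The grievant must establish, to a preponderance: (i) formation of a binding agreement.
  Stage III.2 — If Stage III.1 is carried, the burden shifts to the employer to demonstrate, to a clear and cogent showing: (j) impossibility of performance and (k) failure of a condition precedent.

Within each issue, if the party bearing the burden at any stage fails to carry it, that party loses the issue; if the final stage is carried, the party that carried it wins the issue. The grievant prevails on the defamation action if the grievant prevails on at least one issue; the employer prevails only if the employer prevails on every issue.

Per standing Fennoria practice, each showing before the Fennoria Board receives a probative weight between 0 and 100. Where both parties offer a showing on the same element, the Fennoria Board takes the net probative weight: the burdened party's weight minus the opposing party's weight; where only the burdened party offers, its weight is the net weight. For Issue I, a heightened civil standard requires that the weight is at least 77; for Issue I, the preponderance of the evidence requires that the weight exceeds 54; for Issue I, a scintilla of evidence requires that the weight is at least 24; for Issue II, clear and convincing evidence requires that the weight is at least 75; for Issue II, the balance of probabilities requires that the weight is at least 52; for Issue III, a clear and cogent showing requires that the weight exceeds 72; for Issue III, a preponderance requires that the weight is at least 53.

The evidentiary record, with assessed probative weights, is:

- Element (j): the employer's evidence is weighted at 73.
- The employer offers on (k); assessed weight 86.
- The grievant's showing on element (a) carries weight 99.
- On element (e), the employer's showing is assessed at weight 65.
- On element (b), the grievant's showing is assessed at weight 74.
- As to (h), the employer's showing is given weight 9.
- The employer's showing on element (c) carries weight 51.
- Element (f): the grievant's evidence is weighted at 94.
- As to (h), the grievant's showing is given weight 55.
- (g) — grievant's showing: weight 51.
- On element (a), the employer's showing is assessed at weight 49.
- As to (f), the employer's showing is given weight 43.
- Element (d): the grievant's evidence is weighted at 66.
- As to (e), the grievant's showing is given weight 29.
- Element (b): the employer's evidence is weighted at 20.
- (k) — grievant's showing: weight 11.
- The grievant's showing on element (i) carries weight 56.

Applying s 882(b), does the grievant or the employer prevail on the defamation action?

employer

— Issue I —
Stage I.1 (grievant, the preponderance of the evidence, weight exceeds 54): (a) net 99−49=50 ≤ 54 — fails; (b) net 74−20=54 ≤ 54 — fails.
  The grievant does not carry Stage I.1.
The employer prevails on this issue.
— Issue II —
Stage II.1 — burden on grievant; standard: the balance of probabilities (weight is at least 52).
    (f): 94 − 43 = 51 < 52 [not met]
    (g): 51 < 52 [not met]
  Not every element is met, so the grievant fails to carry Stage II.1.
The employer prevails on this issue.
— Issue III —
Stage III.1 — burden on grievant; standard: a preponderance (weight is at least 53).
    (i): 56 ≥ 53 [met]
  The grievant carries Stage III.1; the employer now bears the burden.
Stage III.2 — burden on employer; standard: a clear and cogent showing (weight exceeds 72).
    (j): 73 > 72 [met]
    (k): 86 − 11 = 75 > 72 [met]
  Stage III.2 carried; the final stage is satisfied.
All stages carried — the employer prevails on this issue.
Per-issue: Issue I → employer; Issue II → employer; Issue III → employer. The grievant must prevail on at least one issue; overall, the employer prevails.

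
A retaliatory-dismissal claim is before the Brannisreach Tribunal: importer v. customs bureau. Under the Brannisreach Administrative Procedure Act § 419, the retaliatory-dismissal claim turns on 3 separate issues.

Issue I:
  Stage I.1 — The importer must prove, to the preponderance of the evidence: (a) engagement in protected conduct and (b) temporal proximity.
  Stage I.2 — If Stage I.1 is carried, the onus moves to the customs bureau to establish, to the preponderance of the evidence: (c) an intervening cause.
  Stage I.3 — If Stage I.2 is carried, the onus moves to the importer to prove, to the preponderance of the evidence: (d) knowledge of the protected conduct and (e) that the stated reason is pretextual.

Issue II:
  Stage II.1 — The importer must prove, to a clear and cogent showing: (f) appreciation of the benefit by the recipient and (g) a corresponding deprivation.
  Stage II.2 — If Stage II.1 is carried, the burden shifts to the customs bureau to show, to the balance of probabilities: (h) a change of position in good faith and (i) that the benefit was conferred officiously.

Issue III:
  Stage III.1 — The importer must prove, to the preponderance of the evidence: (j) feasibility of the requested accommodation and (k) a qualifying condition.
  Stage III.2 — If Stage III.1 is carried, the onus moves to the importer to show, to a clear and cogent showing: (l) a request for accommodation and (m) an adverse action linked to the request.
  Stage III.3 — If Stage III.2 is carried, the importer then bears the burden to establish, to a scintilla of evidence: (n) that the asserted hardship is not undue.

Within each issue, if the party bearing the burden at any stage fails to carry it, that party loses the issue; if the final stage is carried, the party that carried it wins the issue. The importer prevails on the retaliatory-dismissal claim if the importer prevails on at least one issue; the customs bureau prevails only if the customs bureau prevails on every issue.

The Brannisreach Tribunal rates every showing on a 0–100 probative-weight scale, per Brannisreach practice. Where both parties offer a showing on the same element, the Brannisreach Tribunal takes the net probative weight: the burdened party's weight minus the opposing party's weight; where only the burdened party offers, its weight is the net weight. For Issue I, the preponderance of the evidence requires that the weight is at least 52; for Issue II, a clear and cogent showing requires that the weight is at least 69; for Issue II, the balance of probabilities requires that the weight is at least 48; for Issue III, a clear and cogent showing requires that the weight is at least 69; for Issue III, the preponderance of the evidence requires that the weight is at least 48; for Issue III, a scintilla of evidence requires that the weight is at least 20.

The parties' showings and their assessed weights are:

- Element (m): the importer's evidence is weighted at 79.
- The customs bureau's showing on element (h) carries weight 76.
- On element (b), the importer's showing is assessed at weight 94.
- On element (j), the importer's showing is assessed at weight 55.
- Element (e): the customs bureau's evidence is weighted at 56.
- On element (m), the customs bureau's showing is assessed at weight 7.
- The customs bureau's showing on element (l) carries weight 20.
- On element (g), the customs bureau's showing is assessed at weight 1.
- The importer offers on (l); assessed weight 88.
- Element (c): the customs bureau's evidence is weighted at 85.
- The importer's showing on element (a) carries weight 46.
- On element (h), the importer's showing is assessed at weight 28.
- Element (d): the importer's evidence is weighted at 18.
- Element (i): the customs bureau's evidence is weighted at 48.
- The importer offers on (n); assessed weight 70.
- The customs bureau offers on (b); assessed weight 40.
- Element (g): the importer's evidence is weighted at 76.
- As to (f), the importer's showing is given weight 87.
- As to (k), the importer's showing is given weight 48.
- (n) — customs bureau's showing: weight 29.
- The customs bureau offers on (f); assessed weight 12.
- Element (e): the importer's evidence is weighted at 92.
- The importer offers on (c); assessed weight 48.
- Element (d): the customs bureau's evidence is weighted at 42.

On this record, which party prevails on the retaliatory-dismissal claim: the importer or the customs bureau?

customs bureau

— Issue I —
At Stage I.1 the importer must meet the preponderance of the evidence (weight is at least 52): on (a) the weight is 46, < 52, so (a) does not meet the standard; on (b) the weight is 94 less the opposing 40 gives net 54, which does reach 52, so (b) meets the standard.
  Stage I.1 not carried; the importer fails its burden.
The analysis ends at Stage I.1; the customs bureau prevails on this issue.
— Issue II —
At Stage II.1 the importer must meet a clear and cogent showing (weight is at least 69): on (f) the weight is 87 less the opposing 12 gives net 75, ≥ 69, so (f) meets the standard; on (g) the weight is 76 less the opposing 1 gives net 75, ≥ 69, so (g) meets the standard.
  Stage II.1 carried; the burden shifts to the customs bureau.
At Stage II.2 the customs bureau must meet the balance of probabilities (weight is at least 48): on (h) the weight is 76 less the opposing 28 gives net 48, ≥ 48, so (h) meets the standard; on (i) the weight is 48, which does reach 48, so (i) meets the standard.
  The customs bureau carries the last stage.
Every stage carried; the customs bureau prevails on this issue.
— Issue III —
At Stage III.1 the importer must meet the preponderance of the evidence (weight is at least 48): on (j) the weight is 55, which does reach 48, so (j) meets the standard; on (k) the weight is 48, which does reach 48, so (k) meets the standard.
  All elements met. The importer retains the burden for Stage III.2.
At Stage III.2 the importer must meet a clear and cogent showing (weight is at least 69): on (l) the weight is 88 less the opposing 20 gives net 68, < 69, so (l) does not meet the standard; on (m) the weight is 79 less the opposing 7 gives net 72, which does reach 69, so (m) meets the standard.
  The importer does not carry Stage III.2.
The analysis ends at Stage III.2; the customs bureau prevails on this issue.
Per-issue: Issue I → customs bureau; Issue II → customs bureau; Issue III → customs bureau. The importer must prevail on at least one issue; overall, the customs bureau prevails.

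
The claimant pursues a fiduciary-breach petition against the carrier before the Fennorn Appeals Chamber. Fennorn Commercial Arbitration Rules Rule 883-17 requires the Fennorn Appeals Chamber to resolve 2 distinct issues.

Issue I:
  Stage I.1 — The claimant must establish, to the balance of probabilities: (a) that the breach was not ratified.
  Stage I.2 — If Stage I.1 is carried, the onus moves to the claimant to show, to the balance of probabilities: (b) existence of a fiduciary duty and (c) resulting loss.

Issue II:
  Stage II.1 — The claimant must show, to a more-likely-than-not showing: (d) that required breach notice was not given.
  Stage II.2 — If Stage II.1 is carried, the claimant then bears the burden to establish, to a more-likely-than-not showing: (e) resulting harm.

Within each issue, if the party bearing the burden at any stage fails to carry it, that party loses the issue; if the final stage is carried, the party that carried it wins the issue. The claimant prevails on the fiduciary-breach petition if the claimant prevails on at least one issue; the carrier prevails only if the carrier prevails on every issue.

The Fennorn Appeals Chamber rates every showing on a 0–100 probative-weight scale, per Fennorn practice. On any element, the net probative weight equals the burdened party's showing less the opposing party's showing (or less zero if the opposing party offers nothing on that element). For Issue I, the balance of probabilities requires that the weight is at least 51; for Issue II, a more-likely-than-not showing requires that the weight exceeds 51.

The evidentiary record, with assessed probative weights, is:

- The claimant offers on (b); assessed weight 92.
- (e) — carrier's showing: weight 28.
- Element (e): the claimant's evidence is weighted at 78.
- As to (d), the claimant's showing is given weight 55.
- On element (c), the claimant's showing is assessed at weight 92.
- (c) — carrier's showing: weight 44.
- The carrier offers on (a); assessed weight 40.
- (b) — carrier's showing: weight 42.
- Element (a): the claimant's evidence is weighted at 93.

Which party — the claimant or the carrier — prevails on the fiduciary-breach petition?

carrier

— Issue I —
Stage I.1 (claimant, the balance of probabilities, weight is at least 51): (a) net 93−40=53 ≥ 51 — meets.
  All elements met. The claimant retains the burden for Stage I.2.
Stage I.2 (claimant, the balance of probabilities, weight is at least 51): (b) net 92−42=50 < 51 — fails; (c) net 92−44=48 < 51 — fails.
  Not every element is met, so the claimant fails to carry Stage I.2.
The analysis ends at Stage I.2; the carrier prevails on this issue.
— Issue II —
At Stage II.1 the claimant must meet a more-likely-than-not showing (weight exceeds 51): on (d) the weight is 55, which does exceed 51, so (d) meets the standard.
  Stage II.1 is satisfied; the claimant continues to bear the burden.
At Stage II.2 the claimant must meet a more-likely-than-not showing (weight exceeds 51): on (e) the weight is 78 less the opposing 28 gives net 50, ≤ 51, so (e) does not meet the standard.
  Stage II.2 not carried; the claimant fails its burden.
The analysis ends at Stage II.2; the carrier prevails on this issue.
Per-issue: Issue I → carrier; Issue II → carrier. The claimant must prevail on at least one issue; overall, the carrier prevails.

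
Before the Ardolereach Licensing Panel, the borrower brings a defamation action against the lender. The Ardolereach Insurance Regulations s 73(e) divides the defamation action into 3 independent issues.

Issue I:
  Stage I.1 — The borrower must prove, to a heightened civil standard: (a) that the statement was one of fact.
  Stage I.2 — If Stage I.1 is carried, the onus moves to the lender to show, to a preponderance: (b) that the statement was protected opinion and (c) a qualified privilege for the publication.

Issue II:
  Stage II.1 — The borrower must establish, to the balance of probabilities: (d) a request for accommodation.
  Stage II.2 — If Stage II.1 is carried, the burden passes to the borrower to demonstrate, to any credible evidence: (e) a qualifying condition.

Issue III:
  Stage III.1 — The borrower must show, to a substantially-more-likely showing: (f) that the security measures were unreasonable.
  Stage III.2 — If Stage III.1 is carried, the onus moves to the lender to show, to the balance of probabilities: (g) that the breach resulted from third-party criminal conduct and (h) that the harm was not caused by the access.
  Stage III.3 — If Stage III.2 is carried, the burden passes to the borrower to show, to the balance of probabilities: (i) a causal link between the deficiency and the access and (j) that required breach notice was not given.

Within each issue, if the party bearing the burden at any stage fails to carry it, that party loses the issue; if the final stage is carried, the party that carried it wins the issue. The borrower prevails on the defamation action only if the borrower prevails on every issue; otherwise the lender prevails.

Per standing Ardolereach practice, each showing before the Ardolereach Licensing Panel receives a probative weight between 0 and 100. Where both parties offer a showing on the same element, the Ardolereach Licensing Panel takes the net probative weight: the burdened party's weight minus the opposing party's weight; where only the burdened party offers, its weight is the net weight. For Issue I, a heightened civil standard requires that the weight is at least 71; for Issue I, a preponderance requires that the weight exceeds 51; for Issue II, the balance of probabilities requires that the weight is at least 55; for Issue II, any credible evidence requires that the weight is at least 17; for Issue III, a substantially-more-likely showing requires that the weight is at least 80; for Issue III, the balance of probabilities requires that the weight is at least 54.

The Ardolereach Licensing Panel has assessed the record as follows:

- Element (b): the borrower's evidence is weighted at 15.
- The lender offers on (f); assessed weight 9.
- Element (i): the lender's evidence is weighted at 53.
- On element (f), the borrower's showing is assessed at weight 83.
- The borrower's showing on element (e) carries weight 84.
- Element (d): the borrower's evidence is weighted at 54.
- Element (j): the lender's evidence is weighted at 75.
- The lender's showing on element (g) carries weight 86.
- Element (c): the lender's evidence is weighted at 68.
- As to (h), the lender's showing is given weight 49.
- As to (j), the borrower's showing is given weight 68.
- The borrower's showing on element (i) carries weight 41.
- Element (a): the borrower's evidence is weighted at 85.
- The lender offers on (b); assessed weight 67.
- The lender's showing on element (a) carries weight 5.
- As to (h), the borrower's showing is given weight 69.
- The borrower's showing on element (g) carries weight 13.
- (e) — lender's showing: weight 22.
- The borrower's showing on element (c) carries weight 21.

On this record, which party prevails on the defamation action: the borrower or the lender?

lender

— Issue I —
Stage I.1 (borrower, a heightened civil standard, weight is at least 71): (a) net 85−5=80 ≥ 71 — meets.
  The borrower carries Stage I.1; the lender now bears the burden.
Stage I.2 (lender, a preponderance, weight exceeds 51): (b) net 67−15=52 > 51 — meets; (c) net 68−21=47 ≤ 51 — fails.
  The lender does not carry Stage I.2.
The analysis ends at Stage I.2; the borrower prevails on this issue.
— Issue II —
At Stage II.1 the borrower must meet the balance of probabilities (weight is at least 55): on (d) the weight is 54, < 55, so (d) does not meet the standard.
  Stage II.1 not carried; the borrower fails its burden.
The analysis ends at Stage II.1; the lender prevails on this issue.
— Issue III —
Stage III.1 — burden on borrower; standard: a substantially-more-likely showing (weight is at least 80).
    (f): 83 − 9 = 74 < 80 [not met]
  Stage III.1 not carried; the borrower fails its burden.
The lender prevails on this issue.
Per-issue: Issue I → borrower; Issue II → lender; Issue III → lender. The borrower must prevail on every issue; overall, the lender prevails.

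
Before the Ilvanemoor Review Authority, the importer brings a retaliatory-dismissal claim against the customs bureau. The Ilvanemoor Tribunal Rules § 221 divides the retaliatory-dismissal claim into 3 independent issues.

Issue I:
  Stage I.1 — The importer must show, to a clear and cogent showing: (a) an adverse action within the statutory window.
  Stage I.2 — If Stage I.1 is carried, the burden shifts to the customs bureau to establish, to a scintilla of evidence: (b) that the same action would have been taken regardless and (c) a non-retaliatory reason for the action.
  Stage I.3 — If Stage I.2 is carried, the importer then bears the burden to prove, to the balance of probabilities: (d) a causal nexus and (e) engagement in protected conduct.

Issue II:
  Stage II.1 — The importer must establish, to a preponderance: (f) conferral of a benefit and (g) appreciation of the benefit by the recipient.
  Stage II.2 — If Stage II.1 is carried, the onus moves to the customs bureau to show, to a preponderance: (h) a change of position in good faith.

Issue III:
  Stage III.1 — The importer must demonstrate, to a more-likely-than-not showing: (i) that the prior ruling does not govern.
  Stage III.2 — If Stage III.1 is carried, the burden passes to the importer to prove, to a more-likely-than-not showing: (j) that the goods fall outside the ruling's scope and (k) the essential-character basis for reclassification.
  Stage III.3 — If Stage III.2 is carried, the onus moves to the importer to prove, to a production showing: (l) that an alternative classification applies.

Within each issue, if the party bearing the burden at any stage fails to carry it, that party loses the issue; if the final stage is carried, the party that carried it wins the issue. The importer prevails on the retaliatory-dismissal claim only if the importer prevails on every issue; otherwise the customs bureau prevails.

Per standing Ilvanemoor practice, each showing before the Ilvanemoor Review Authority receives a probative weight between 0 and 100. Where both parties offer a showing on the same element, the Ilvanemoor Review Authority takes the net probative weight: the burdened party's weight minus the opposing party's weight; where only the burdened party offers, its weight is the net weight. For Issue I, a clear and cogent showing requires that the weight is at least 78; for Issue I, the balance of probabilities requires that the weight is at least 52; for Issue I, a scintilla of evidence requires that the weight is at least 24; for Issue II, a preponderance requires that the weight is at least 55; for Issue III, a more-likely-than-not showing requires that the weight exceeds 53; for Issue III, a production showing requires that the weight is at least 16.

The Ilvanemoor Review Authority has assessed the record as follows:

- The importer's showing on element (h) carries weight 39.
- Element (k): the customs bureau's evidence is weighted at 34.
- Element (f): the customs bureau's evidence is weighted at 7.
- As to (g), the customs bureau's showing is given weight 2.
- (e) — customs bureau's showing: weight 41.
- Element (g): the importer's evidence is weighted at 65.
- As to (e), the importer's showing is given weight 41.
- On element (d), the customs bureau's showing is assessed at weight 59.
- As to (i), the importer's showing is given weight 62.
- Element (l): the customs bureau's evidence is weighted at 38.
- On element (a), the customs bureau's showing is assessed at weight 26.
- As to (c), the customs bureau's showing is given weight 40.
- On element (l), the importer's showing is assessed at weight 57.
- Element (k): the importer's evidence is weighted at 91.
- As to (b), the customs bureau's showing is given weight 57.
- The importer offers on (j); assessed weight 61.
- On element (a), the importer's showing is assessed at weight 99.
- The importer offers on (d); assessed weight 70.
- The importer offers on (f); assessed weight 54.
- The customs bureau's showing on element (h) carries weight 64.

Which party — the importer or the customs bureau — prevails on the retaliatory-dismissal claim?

— Issue I —
At Stage I.1 the importer must meet a clear and cogent showing (weight is at least 78): on (a) the weight is 99 less the opposing 26 gives net 73, which does not reach 78, so (a) does not meet the standard.
  The importer does not carry Stage I.1.
The customs bureau prevails on this issue.
— Issue II —
Stage II.1 (importer, a preponderance, weight is at least 55): (f) net 54−7=47 < 55 — fails; (g) net 65−2=63 ≥ 55 — meets.
  The importer does not carry Stage II.1.
So the customs bureau prevails on this issue.
— Issue III —
Stage III.1 (importer, a more-likely-than-not showing, weight exceeds 53): (i) 62 > 53 — meets.
  All elements met. The importer retains the burden for Stage III.2.
Stage III.2 (importer, a more-likely-than-not showing, weight exceeds 53): (j) 61 > 53 — meets; (k) net 91−34=57 > 53 — meets.
  Stage III.2 carried; the burden remains with the importer.
Stage III.3 (importer, a production showing, weight is at least 16): (l) net 57−38=19 ≥ 16 — meets.
  The importer carries the last stage.
With every stage satisfied, the importer prevails on this issue.
Per-issue: Issue I → customs bureau; Issue II → customs bureau; Issue III → importer. The importer must prevail on every issue; overall, the customs bureau prevails.

customs bureau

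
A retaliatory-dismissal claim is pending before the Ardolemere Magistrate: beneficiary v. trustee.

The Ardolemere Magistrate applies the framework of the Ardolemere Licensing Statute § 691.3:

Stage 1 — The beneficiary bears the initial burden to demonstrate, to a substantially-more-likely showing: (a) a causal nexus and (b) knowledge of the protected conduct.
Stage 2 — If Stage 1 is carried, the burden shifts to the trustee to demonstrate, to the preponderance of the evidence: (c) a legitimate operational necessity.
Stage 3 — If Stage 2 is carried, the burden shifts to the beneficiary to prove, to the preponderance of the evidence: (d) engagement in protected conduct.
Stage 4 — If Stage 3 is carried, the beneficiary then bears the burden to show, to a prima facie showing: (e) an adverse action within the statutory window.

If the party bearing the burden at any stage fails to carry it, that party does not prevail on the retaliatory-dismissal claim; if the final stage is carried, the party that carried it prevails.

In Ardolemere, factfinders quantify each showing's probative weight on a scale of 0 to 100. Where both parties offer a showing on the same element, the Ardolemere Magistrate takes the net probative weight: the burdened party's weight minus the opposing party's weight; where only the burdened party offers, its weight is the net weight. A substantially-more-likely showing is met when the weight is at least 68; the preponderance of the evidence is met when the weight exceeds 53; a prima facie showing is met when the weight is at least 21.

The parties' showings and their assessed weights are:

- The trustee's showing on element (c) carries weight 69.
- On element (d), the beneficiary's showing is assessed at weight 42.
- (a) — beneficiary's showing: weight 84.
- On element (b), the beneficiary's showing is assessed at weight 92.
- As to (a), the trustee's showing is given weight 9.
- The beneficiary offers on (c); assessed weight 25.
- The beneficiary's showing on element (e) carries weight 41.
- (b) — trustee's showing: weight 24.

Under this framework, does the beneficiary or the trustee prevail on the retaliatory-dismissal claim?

Stage 1 (beneficiary, a substantially-more-likely showing, weight is at least 68): (a) net 84−9=75 ≥ 68 — meets; (b) net 92−24=68 ≥ 68 — meets.
  All elements met. The burden passes to the trustee.
Stage 2 (trustee, the preponderance of the evidence, weight exceeds 53): (c) net 69−25=44 ≤ 53 — fails.
  The trustee does not carry Stage 2.
The beneficiary prevails.

beneficiary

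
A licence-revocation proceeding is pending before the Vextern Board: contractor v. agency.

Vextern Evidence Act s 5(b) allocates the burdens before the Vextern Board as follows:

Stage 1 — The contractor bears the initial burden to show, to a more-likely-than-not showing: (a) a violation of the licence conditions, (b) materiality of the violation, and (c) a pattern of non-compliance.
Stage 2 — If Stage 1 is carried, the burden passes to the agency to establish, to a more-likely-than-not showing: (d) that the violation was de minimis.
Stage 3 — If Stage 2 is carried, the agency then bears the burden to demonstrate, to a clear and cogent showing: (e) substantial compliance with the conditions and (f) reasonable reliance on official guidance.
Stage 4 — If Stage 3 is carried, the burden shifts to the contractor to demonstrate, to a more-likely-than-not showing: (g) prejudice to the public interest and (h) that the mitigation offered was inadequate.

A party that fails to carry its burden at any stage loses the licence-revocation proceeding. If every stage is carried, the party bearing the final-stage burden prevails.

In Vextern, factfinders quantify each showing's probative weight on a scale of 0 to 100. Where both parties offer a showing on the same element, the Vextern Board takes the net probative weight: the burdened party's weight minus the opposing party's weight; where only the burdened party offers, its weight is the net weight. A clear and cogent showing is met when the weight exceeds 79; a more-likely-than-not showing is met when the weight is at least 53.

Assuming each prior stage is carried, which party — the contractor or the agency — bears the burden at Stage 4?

Stage 4's rule assigns the burden to the contractor (to a more-likely-than-not showing).

contractor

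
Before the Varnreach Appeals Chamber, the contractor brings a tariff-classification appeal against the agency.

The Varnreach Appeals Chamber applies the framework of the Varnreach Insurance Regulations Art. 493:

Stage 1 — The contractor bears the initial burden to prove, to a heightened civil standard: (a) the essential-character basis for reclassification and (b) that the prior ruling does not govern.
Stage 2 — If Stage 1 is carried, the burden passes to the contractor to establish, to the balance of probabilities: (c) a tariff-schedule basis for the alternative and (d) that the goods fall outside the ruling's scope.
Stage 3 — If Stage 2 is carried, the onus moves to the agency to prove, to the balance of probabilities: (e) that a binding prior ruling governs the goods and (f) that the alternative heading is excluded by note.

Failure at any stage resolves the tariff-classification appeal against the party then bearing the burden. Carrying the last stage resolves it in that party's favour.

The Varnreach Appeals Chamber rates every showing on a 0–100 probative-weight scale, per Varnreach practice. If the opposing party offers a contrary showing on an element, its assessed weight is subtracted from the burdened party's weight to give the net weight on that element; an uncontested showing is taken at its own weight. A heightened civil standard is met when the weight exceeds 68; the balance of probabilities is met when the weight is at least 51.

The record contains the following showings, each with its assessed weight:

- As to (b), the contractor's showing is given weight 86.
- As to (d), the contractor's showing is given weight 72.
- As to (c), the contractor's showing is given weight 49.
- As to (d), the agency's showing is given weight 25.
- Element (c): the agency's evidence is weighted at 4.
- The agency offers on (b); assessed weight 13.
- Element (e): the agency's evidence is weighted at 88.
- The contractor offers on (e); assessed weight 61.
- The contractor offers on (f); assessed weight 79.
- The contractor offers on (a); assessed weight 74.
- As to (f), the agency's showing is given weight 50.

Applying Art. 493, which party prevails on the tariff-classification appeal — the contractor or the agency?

Stage 1 — burden on contractor; standard: a heightened civil standard (weight exceeds 68).
    (a): 74 > 68 [met]
    (b): 86 − 13 = 73 > 68 [met]
  Stage 1 is satisfied; the contractor continues to bear the burden.
Stage 2 — burden on contractor; standard: the balance of probabilities (weight is at least 51).
    (c): 49 − 4 = 45 < 51 [not met]
    (d): 72 − 25 = 47 < 51 [not met]
  Stage 2 not carried; the contractor fails its burden.
So the agency prevails.

agency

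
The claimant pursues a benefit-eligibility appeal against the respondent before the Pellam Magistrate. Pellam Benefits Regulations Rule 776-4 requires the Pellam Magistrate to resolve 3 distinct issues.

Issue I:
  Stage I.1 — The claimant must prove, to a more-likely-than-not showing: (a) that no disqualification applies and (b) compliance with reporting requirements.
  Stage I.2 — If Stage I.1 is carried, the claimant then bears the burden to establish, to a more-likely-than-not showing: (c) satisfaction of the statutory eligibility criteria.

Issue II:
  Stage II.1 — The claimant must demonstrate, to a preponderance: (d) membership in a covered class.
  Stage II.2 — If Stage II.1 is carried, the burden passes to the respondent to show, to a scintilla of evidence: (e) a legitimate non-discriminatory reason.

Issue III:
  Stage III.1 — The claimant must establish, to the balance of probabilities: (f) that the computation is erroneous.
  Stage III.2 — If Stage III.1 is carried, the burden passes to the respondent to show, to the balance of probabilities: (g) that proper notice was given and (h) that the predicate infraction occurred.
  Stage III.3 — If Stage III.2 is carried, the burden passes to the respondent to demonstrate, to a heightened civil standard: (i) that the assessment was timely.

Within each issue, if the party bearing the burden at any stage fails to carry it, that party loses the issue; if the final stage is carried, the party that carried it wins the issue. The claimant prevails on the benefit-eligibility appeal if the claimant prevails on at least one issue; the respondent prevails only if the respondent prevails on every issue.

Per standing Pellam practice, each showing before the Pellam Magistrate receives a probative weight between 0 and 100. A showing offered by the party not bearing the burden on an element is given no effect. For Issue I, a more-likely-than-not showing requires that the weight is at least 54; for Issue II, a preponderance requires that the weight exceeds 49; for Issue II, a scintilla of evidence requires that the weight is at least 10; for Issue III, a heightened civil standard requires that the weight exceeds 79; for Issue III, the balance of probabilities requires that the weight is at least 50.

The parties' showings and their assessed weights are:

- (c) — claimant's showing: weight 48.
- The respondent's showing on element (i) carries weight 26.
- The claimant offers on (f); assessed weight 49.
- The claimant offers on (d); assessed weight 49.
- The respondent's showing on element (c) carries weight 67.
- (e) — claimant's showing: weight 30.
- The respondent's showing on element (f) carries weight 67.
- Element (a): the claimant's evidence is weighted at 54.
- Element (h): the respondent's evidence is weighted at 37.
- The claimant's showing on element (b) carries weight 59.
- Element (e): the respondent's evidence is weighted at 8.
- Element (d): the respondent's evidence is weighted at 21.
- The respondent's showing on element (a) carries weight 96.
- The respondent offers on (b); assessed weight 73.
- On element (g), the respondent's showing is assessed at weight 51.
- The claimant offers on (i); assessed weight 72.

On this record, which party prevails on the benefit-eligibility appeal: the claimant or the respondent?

— Issue I —
Stage I.1 (claimant, a more-likely-than-not showing, weight is at least 54): (a) 54 (respondent's 96 disregarded) ≥ 54 — meets; (b) 59 (respondent's 73 disregarded) ≥ 54 — meets.
  Stage I.1 carried; the burden remains with the claimant.
Stage I.2 (claimant, a more-likely-than-not showing, weight is at least 54): (c) 48 (respondent's 67 disregarded) < 54 — fails.
  Stage I.2 not carried; the claimant fails its burden.
So the respondent prevails on this issue.
— Issue II —
At Stage II.1 the claimant must meet a preponderance (weight exceeds 49): on (d) the weight is 49 (the respondent's 21 is given no effect), ≤ 49, so (d) does not meet the standard.
  Not every element is met, so the claimant fails to carry Stage II.1.
So the respondent prevails on this issue.
— Issue III —
Stage III.1 (claimant, the balance of probabilities, weight is at least 50): (f) 49 (respondent's 67 disregarded) < 50 — fails.
  Stage III.1 not carried; the claimant fails its burden.
The analysis ends at Stage III.1; the respondent prevails on this issue.
Per-issue: Issue I → respondent; Issue II → respondent; Issue III → respondent. The claimant must prevail on at least one issue; overall, the respondent prevails.

respondent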